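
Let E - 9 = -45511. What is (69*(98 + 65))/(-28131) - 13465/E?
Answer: -44325693/426672254 ≈ -0.10389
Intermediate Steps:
E = -45502 (E = 9 - 45511 = -45502)
(69*(98 + 65))/(-28131) - 13465/E = (69*(98 + 65))/(-28131) - 13465/(-45502) = (69*163)*(-1/28131) - 13465*(-1/45502) = 11247*(-1/28131) + 13465/45502 = -3749/9377 + 13465/45502 = -44325693/426672254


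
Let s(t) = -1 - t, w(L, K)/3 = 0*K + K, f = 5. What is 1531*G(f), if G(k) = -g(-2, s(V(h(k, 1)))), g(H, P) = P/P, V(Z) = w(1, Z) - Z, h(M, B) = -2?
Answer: -1531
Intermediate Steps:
w(L, K) = 3*K (w(L, K) = 3*(0*K + K) = 3*(0 + K) = 3*K)
V(Z) = 2*Z (V(Z) = 3*Z - Z = 2*Z)
g(H, P) = 1
G(k) = -1 (G(k) = -1*1 = -1)
1531*G(f) = 1531*(-1) = -1531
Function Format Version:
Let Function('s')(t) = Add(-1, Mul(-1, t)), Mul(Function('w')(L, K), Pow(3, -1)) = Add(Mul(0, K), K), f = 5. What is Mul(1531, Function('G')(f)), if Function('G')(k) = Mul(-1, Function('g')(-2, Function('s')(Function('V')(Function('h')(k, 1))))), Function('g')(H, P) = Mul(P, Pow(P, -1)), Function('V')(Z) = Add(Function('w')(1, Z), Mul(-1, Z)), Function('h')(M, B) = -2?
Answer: -1531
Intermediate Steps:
Function('w')(L, K) = Mul(3, K) (Function('w')(L, K) = Mul(3, Add(Mul(0, K), K)) = Mul(3, Add(0, K)) = Mul(3, K))
Function('V')(Z) = Mul(2, Z) (Function('V')(Z) = Add(Mul(3, Z), Mul(-1, Z)) = Mul(2, Z))
Function('g')(H, P) = 1
Function('G')(k) = -1 (Function('G')(k) = Mul(-1, 1) = -1)
Mul(1531, Function('G')(f)) = Mul(1531, -1) = -1531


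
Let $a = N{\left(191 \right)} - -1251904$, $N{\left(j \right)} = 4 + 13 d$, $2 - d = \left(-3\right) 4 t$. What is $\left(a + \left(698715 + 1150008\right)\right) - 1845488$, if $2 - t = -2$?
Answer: $1255793$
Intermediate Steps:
$t = 4$ ($t = 2 - -2 = 2 + 2 = 4$)
$d = 50$ ($d = 2 - \left(-3\right) 4 \cdot 4 = 2 - \left(-12\right) 4 = 2 - -48 = 2 + 48 = 50$)
$N{\left(j \right)} = 654$ ($N{\left(j \right)} = 4 + 13 \cdot 50 = 4 + 650 = 654$)
$a = 1252558$ ($a = 654 - -1251904 = 654 + 1251904 = 1252558$)
$\left(a + \left(698715 + 1150008\right)\right) - 1845488 = \left(1252558 + \left(698715 + 1150008\right)\right) - 1845488 = \left(1252558 + 1848723\right) - 1845488 = 3101281 - 1845488 = 1255793$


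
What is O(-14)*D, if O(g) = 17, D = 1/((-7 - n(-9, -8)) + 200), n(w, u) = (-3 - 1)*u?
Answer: 17/161 ≈ 0.10559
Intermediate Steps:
n(w, u) = -4*u
D = 1/161 (D = 1/((-7 - (-4)*(-8)) + 200) = 1/((-7 - 1*32) + 200) = 1/((-7 - 32) + 200) = 1/(-39 + 200) = 1/161 ≈ 0.0062112)
O(-14)*D = 17*(1/161) = 17/161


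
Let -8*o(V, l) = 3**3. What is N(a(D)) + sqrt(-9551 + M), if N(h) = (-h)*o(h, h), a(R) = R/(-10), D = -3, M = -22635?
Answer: 81/80 + 11*I*sqrt(266) ≈ 1.0125 + 179.4*I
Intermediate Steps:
o(V, l) = -27/8 (o(V, l) = -1/8*3**3 = -1/8*27 = -27/8)
a(R) = -R/10 (a(R) = R*(-1/10) = -R/10)
N(h) = 27*h/8 (N(h) = -h*(-27/8) = 27*h/8)
N(a(D)) + sqrt(-9551 + M) = 27*(-1/10*(-3))/8 + sqrt(-9551 - 22635) = (27/8)*(3/10) + sqrt(-32186) = 81/80 + 11*I*sqrt(266)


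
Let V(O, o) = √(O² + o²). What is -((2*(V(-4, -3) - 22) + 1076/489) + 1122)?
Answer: -533108/489 ≈ -1090.2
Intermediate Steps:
-((2*(V(-4, -3) - 22) + 1076/489) + 1122) = -((2*(√((-4)² + (-3)²) - 22) + 1076/489) + 1122) = -((2*(√(16 + 9) - 22) + 1076*(1/489)) + 1122) = -((2*(√25 - 22) + 1076/489) + 1122) = -((2*(5 - 22) + 1076/489) + 1122) = -((2*(-17) + 1076/489) + 1122) = -((-34 + 1076/489) + 1122) = -(-15550/489 + 1122) = -1*533108/489 = -533108/489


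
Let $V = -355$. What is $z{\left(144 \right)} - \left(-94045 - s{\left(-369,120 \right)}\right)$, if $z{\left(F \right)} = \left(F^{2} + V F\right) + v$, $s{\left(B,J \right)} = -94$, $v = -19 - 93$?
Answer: $63455$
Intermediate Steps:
$v = -112$
$z{\left(F \right)} = -112 + F^{2} - 355 F$ ($z{\left(F \right)} = \left(F^{2} - 355 F\right) - 112 = -112 + F^{2} - 355 F$)
$z{\left(144 \right)} - \left(-94045 - s{\left(-369,120 \right)}\right) = \left(-112 + 144^{2} - 51120\right) - \left(-94045 - -94\right) = \left(-112 + 20736 - 51120\right) - \left(-94045 + 94\right) = -30496 - -93951 = -30496 + 93951 = 63455$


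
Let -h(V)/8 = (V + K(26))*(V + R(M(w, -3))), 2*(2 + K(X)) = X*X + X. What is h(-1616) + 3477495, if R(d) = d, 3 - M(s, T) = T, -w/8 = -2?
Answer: -12841465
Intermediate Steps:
w = 16 (w = -8*(-2) = 16)
M(s, T) = 3 - T
K(X) = -2 + X/2 + X**2/2 (K(X) = -2 + (X*X + X)/2 = -2 + (X**2 + X)/2 = -2 + (X + X**2)/2 = -2 + (X/2 + X**2/2) = -2 + X/2 + X**2/2)
h(V) = -8*(6 + V)*(349 + V) (h(V) = -8*(V + (-2 + (1/2)*26 + (1/2)*26**2))*(V + (3 - 1*(-3))) = -8*(V + (-2 + 13 + (1/2)*676))*(V + (3 + 3)) = -8*(V + (-2 + 13 + 338))*(V + 6) = -8*(V + 349)*(6 + V) = -8*(349 + V)*(6 + V) = -8*(6 + V)*(349 + V))
h(-1616) + 3477495 = (-16752 - 2840*(-1616) - 8*(-1616)**2) + 3477495 = (-16752 + 4589440 - 8*2611456) + 3477495 = (-16752 + 4589440 - 20891648) + 3477495 = -16318960 + 3477495 = -12841465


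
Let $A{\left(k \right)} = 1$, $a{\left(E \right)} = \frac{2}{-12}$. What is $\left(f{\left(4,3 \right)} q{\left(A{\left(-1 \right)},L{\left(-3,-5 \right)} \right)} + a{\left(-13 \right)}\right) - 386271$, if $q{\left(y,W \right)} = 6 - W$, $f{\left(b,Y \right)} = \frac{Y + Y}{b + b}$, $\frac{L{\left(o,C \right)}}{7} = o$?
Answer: $- \frac{4635011}{12} \approx -3.8625 \cdot 10^{5}$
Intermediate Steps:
$a{\left(E \right)} = - \frac{1}{6}$ ($a{\left(E \right)} = 2 \left(- \frac{1}{12}\right) = - \frac{1}{6}$)
$L{\left(o,C \right)} = 7 o$
$f{\left(b,Y \right)} = \frac{Y}{b}$ ($f{\left(b,Y \right)} = \frac{2 Y}{2 b} = 2 Y \frac{1}{2 b} = \frac{Y}{b}$)
$\left(f{\left(4,3 \right)} q{\left(A{\left(-1 \right)},L{\left(-3,-5 \right)} \right)} + a{\left(-13 \right)}\right) - 386271 = \left(\frac{3}{4} \left(6 - 7 \left(-3\right)\right) - \frac{1}{6}\right) - 386271 = \left(3 \cdot \frac{1}{4} \left(6 - -21\right) - \frac{1}{6}\right) - 386271 = \left(\frac{3 \left(6 + 21\right)}{4} - \frac{1}{6}\right) - 386271 = \left(\frac{3}{4} \cdot 27 - \frac{1}{6}\right) - 386271 = \left(\frac{81}{4} - \frac{1}{6}\right) - 386271 = \frac{241}{12} - 386271 = - \frac{4635011}{12}$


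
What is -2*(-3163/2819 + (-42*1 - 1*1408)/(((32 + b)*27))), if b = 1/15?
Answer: 68260754/12203451 ≈ 5.5936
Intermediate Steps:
b = 1/15 ≈ 0.066667
-2*(-3163/2819 + (-42*1 - 1*1408)/(((32 + b)*27))) = -2*(-3163/2819 + (-42*1 - 1*1408)/(((32 + 1/15)*27))) = -2*(-3163*1/2819 + (-42 - 1408)/(((481/15)*27))) = -2*(-3163/2819 - 1450/4329/5) = -2*(-3163/2819 - 1450*5/4329) = -2*(-3163/2819 - 7250/4329) = -2*(-34130377/12203451) = 68260754/12203451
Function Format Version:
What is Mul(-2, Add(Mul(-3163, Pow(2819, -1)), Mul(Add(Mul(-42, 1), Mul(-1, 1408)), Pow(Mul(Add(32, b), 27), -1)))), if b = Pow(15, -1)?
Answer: Rational(68260754, 12203451) ≈ 5.5936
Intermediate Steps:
b = Rational(1, 15) ≈ 0.066667
Mul(-2, Add(Mul(-3163, Pow(2819, -1)), Mul(Add(Mul(-42, 1), Mul(-1, 1408)), Pow(Mul(Add(32, b), 27), -1)))) = Mul(-2, Add(Mul(-3163, Pow(2819, -1)), Mul(Add(Mul(-42, 1), Mul(-1, 1408)), Pow(Mul(Add(32, Rational(1, 15)), 27), -1)))) = Mul(-2, Add(Mul(-3163, Rational(1, 2819)), Mul(Add(-42, -1408), Pow(Mul(Rational(481, 15), 27), -1)))) = Mul(-2, Add(Rational(-3163, 2819), Mul(-1450, Pow(Rational(4329, 5), -1)))) = Mul(-2, Add(Rational(-3163, 2819), Mul(-1450, Rational(5, 4329)))) = Mul(-2, Add(Rational(-3163, 2819), Rational(-7250, 4329))) = Mul(-2, Rational(-34130377, 12203451)) = Rational(68260754, 12203451)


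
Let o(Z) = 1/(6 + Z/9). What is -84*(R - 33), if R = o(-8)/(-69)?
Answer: 1466514/529 ≈ 2772.2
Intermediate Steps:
o(Z) = 1/(6 + Z/9) (o(Z) = 1/(6 + Z*(⅑)) = 1/(6 + Z/9))
R = -3/1058 (R = (9/(54 - 8))/(-69) = (9/46)*(-1/69) = -3/1058 ≈ -0.0028355)
-84*(R - 33) = -84*(-3/1058 - 33) = -84*(-34917/1058) = 1466514/529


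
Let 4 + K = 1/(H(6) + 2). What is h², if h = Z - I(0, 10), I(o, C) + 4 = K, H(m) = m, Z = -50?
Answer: 113569/64 ≈ 1774.5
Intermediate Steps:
K = -31/8 (K = -4 + 1/(6 + 2) = -4 + 1/8 = -4 + ⅛ = -31/8 ≈ -3.8750)
I(o, C) = -63/8 (I(o, C) = -4 - 31/8 = -63/8)
h = -337/8 (h = -50 - 1*(-63/8) = -50 + 63/8 = -337/8 ≈ -42.125)
h² = (-337/8)² = 113569/64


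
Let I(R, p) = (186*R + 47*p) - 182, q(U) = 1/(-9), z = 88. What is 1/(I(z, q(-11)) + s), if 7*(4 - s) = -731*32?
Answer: 63/1230169 ≈ 5.1212e-5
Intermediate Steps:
q(U) = -1/9
I(R, p) = -182 + 47*p + 186*R (I(R, p) = (47*p + 186*R) - 182 = -182 + 47*p + 186*R)
s = 23420/7 (s = 4 - (-731)*32/7 = 4 - 1/7*(-23392) = 4 + 23392/7 = 23420/7 ≈ 3345.7)
1/(I(z, q(-11)) + s) = 1/((-182 + 47*(-1/9) + 186*88) + 23420/7) = 1/((-182 - 47/9 + 16368) + 23420/7) = 1/(145627/9 + 23420/7) = 1/(1230169/63) = 63/1230169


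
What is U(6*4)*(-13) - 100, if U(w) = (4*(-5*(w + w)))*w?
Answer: 299420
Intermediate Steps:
U(w) = -40*w² (U(w) = (4*(-10*w))*w = (-40*w)*w = -40*w²)
U(6*4)*(-13) - 100 = -40*(6*4)²*(-13) - 100 = -40*24²*(-13) - 100 = -40*576*(-13) - 100 = -23040*(-13) - 100 = 299520 - 100 = 299420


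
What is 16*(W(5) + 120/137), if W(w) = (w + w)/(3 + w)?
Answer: 4660/137 ≈ 34.015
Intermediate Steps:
W(w) = 2*w/(3 + w) (W(w) = (2*w)/(3 + w) = 2*w/(3 + w))
16*(W(5) + 120/137) = 16*(2*5/(3 + 5) + 120/137) = 16*(2*5/8 + 120*(1/137)) = 16*(2*5*(⅛) + 120/137) = 16*(5/4 + 120/137) = 16*(1165/548) = 4660/137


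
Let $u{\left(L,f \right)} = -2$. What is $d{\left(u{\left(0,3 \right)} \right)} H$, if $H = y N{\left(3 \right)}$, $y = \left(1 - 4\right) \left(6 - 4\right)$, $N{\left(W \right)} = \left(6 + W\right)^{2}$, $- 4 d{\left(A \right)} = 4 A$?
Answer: $-972$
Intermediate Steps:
$d{\left(A \right)} = - A$ ($d{\left(A \right)} = - \frac{4 A}{4} = - A$)
$y = -6$ ($y = \left(-3\right) 2 = -6$)
$H = -486$ ($H = - 6 \left(6 + 3\right)^{2} = - 6 \cdot 9^{2} = \left(-6\right) 81 = -486$)
$d{\left(u{\left(0,3 \right)} \right)} H = \left(-1\right) \left(-2\right) \left(-486\right) = 2 \left(-486\right) = -972$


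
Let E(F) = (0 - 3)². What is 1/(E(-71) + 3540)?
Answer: 1/3549 ≈ 0.00028177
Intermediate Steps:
E(F) = 9 (E(F) = (-3)² = 9)
1/(E(-71) + 3540) = 1/(9 + 3540) = 1/3549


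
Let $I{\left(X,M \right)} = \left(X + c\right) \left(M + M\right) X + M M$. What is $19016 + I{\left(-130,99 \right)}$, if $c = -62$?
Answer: $4970897$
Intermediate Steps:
$I{\left(X,M \right)} = M^{2} + 2 M X \left(-62 + X\right)$ ($I{\left(X,M \right)} = \left(X - 62\right) \left(M + M\right) X + M M = \left(-62 + X\right) 2 M X + M^{2} = 2 M \left(-62 + X\right) X + M^{2} = 2 M X \left(-62 + X\right) + M^{2} = M^{2} + 2 M X \left(-62 + X\right)$)
$19016 + I{\left(-130,99 \right)} = 19016 + 99 \left(99 - -16120 + 2 \left(-130\right)^{2}\right) = 19016 + 99 \left(99 + 16120 + 2 \cdot 16900\right) = 19016 + 99 \left(99 + 16120 + 33800\right) = 19016 + 99 \cdot 50019 = 19016 + 4951881 = 4970897$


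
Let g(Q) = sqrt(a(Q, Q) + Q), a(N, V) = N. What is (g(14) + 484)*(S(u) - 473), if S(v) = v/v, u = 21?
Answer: -228448 - 944*sqrt(7) ≈ -2.3095e+5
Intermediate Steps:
g(Q) = sqrt(2)*sqrt(Q) (g(Q) = sqrt(Q + Q) = sqrt(2*Q) = sqrt(2)*sqrt(Q))
S(v) = 1
(g(14) + 484)*(S(u) - 473) = (sqrt(2)*sqrt(14) + 484)*(1 - 473) = (2*sqrt(7) + 484)*(-472) = (484 + 2*sqrt(7))*(-472) = -228448 - 944*sqrt(7)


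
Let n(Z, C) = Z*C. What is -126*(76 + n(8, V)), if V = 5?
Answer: -14616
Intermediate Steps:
n(Z, C) = C*Z
-126*(76 + n(8, V)) = -126*(76 + 5*8) = -126*(76 + 40) = -126*116 = -14616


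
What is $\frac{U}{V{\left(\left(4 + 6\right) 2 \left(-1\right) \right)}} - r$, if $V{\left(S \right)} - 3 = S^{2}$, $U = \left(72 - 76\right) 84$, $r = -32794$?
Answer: $\frac{13215646}{403} \approx 32793.0$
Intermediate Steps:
$U = -336$ ($U = \left(-4\right) 84 = -336$)
$V{\left(S \right)} = 3 + S^{2}$
$\frac{U}{V{\left(\left(4 + 6\right) 2 \left(-1\right) \right)}} - r = - \frac{336}{3 + \left(\left(4 + 6\right) 2 \left(-1\right)\right)^{2}} - -32794 = - \frac{336}{3 + \left(10 \cdot 2 \left(-1\right)\right)^{2}} + 32794 = - \frac{336}{3 + \left(20 \left(-1\right)\right)^{2}} + 32794 = - \frac{336}{3 + \left(-20\right)^{2}} + 32794 = - \frac{336}{3 + 400} + 32794 = - \frac{336}{403} + 32794 = \frac{13215646}{403}$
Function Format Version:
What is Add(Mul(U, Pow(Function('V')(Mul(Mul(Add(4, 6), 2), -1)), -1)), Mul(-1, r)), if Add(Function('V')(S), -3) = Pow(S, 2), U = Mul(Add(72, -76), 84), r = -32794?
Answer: Rational(13215646, 403) ≈ 32793.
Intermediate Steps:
U = -336 (U = Mul(-4, 84) = -336)
Function('V')(S) = Add(3, Pow(S, 2))
Add(Mul(U, Pow(Function('V')(Mul(Mul(Add(4, 6), 2), -1)), -1)), Mul(-1, r)) = Add(Mul(-336, Pow(Add(3, Pow(Mul(Mul(Add(4, 6), 2), -1), 2)), -1)), Mul(-1, -32794)) = Add(Mul(-336, Pow(Add(3, Pow(Mul(Mul(10, 2), -1), 2)), -1)), 32794) = Add(Mul(-336, Pow(Add(3, Pow(Mul(20, -1), 2)), -1)), 32794) = Add(Mul(-336, Pow(Add(3, Pow(-20, 2)), -1)), 32794) = Add(Mul(-336, Pow(Add(3, 400), -1)), 32794) = Add(Mul(-336, Pow(403, -1)), 32794) = Add(Mul(-336, Rational(1, 403)), 32794) = Add(Rational(-336, 403), 32794) = Rational(13215646, 403)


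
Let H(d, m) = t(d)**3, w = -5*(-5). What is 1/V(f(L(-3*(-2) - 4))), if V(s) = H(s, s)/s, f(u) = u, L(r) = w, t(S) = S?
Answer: 1/625 ≈ 0.0016000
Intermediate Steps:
w = 25
H(d, m) = d**3
L(r) = 25
V(s) = s**2 (V(s) = s**3/s = s**2)
1/V(f(L(-3*(-2) - 4))) = 1/(25**2) = 1/625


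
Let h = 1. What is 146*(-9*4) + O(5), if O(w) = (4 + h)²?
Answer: -5231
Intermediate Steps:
O(w) = 25 (O(w) = (4 + 1)² = 5² = 25)
146*(-9*4) + O(5) = 146*(-9*4) + 25 = 146*(-36) + 25 = -5256 + 25 = -5231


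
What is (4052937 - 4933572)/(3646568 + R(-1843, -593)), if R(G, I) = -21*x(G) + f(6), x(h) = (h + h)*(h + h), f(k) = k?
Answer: 880635/281671942 ≈ 0.0031265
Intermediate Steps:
x(h) = 4*h**2 (x(h) = (2*h)*(2*h) = 4*h**2)
R(G, I) = 6 - 84*G**2 (R(G, I) = -84*G**2 + 6 = 6 - 84*G**2)
(4052937 - 4933572)/(3646568 + R(-1843, -593)) = (4052937 - 4933572)/(3646568 + (6 - 84*(-1843)**2)) = -880635/(3646568 + (6 - 84*3396649)) = -880635/(3646568 + (6 - 285318516)) = -880635/(3646568 - 285318510) = -880635/(-281671942) = -880635*(-1/281671942) = 880635/281671942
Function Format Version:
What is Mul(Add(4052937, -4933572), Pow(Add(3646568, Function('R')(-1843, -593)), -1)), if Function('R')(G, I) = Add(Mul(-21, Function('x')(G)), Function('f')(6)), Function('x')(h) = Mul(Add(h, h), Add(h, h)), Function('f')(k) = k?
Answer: Rational(880635, 281671942) ≈ 0.0031265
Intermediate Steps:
Function('x')(h) = Mul(4, Pow(h, 2)) (Function('x')(h) = Mul(Mul(2, h), Mul(2, h)) = Mul(4, Pow(h, 2)))
Function('R')(G, I) = Add(6, Mul(-84, Pow(G, 2))) (Function('R')(G, I) = Add(Mul(-21, Mul(4, Pow(G, 2))), 6) = Add(Mul(-84, Pow(G, 2)), 6) = Add(6, Mul(-84, Pow(G, 2))))
Mul(Add(4052937, -4933572), Pow(Add(3646568, Function('R')(-1843, -593)), -1)) = Mul(Add(4052937, -4933572), Pow(Add(3646568, Add(6, Mul(-84, Pow(-1843, 2)))), -1)) = Mul(-880635, Pow(Add(3646568, Add(6, Mul(-84, 3396649))), -1)) = Mul(-880635, Pow(Add(3646568, Add(6, -285318516)), -1)) = Mul(-880635, Pow(Add(3646568, -285318510), -1)) = Mul(-880635, Pow(-281671942, -1)) = Mul(-880635, Rational(-1, 281671942)) = Rational(880635, 281671942)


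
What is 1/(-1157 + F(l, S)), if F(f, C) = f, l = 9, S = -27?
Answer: -1/1148 ≈ -0.00087108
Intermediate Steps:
1/(-1157 + F(l, S)) = 1/(-1157 + 9) = 1/(-1148) = -1/1148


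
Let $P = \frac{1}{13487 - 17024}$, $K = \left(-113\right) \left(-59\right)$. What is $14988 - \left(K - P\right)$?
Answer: $\frac{29431376}{3537} \approx 8321.0$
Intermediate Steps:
$K = 6667$
$P = - \frac{1}{3537}$ ($P = \frac{1}{-3537} = - \frac{1}{3537} \approx -0.00028273$)
$14988 - \left(K - P\right) = 14988 - \left(6667 - - \frac{1}{3537}\right) = 14988 - \left(6667 + \frac{1}{3537}\right) = 14988 - \frac{23581180}{3537} = \frac{29431376}{3537}$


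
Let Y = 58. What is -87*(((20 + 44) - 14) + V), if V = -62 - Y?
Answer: 6090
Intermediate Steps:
V = -120 (V = -62 - 1*58 = -62 - 58 = -120)
-87*(((20 + 44) - 14) + V) = -87*(((20 + 44) - 14) - 120) = -87*((64 - 14) - 120) = -87*(50 - 120) = -87*(-70) = 6090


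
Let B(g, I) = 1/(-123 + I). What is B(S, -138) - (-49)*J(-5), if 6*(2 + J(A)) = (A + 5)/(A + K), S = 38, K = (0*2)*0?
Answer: -25579/261 ≈ -98.004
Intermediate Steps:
K = 0 (K = 0*0 = 0)
J(A) = -2 + (5 + A)/(6*A) (J(A) = -2 + ((A + 5)/(A + 0))/6 = -2 + ((5 + A)/A)/6 = -2 + (5 + A)/(6*A))
B(S, -138) - (-49)*J(-5) = 1/(-123 - 138) - (-49)*(⅙)*(5 - 11*(-5))/(-5) = 1/(-261) - (-49)*(⅙)*(-⅕)*(5 + 55) = -1/261 - (-49)*(⅙)*(-⅕)*60 = -1/261 - (-49)*(-2) = -1/261 - 1*98 = -1/261 - 98 = -25579/261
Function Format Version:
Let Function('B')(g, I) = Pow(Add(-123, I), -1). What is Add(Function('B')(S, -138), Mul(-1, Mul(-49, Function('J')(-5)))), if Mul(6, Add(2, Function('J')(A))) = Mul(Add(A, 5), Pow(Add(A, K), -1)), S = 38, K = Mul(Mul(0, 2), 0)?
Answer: Rational(-25579, 261) ≈ -98.004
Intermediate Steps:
K = 0 (K = Mul(0, 0) = 0)
Function('J')(A) = Add(-2, Mul(Rational(1, 6), Pow(A, -1), Add(5, A))) (Function('J')(A) = Add(-2, Mul(Rational(1, 6), Mul(Add(A, 5), Pow(Add(A, 0), -1)))) = Add(-2, Mul(Rational(1, 6), Mul(Add(5, A), Pow(A, -1)))) = Add(-2, Mul(Rational(1, 6), Mul(Pow(A, -1), Add(5, A)))) = Add(-2, Mul(Rational(1, 6), Pow(A, -1), Add(5, A))))
Add(Function('B')(S, -138), Mul(-1, Mul(-49, Function('J')(-5)))) = Add(Pow(Add(-123, -138), -1), Mul(-1, Mul(-49, Mul(Rational(1, 6), Pow(-5, -1), Add(5, Mul(-11, -5)))))) = Add(Pow(-261, -1), Mul(-1, Mul(-49, Mul(Rational(1, 6), Rational(-1, 5), Add(5, 55))))) = Add(Rational(-1, 261), Mul(-1, Mul(-49, Mul(Rational(1, 6), Rational(-1, 5), 60)))) = Add(Rational(-1, 261), Mul(-1, Mul(-49, -2))) = Add(Rational(-1, 261), Mul(-1, 98)) = Add(Rational(-1, 261), -98) = Rational(-25579, 261)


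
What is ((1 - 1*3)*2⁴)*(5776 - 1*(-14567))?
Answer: -650976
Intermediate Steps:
((1 - 1*3)*2⁴)*(5776 - 1*(-14567)) = ((1 - 3)*16)*(5776 + 14567) = -2*16*20343 = -32*20343 = -650976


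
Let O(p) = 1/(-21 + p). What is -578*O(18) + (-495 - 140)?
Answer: -1327/3 ≈ -442.33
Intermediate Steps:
-578*O(18) + (-495 - 140) = -578/(-21 + 18) + (-495 - 140) = -578/(-3) - 635 = -578*(-1/3) - 635 = 578/3 - 635 = -1327/3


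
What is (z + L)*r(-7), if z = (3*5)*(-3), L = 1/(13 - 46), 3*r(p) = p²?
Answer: -72814/99 ≈ -735.50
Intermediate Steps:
r(p) = p²/3
L = -1/33 (L = 1/(-33) = -1/33 ≈ -0.030303)
z = -45 (z = 15*(-3) = -45)
(z + L)*r(-7) = (-45 - 1/33)*((⅓)*(-7)²) = -1486*49/99 = -1486/33*49/3 = -72814/99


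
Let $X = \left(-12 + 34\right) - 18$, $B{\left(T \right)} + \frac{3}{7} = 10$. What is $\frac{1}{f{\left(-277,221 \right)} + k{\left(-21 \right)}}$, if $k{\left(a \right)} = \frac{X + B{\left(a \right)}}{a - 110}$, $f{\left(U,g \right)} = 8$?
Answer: $\frac{917}{7241} \approx 0.12664$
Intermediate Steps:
$B{\left(T \right)} = \frac{67}{7}$ ($B{\left(T \right)} = - \frac{3}{7} + 10 = \frac{67}{7}$)
$X = 4$ ($X = 22 - 18 = 4$)
$k{\left(a \right)} = \frac{95}{7 \left(-110 + a\right)}$ ($k{\left(a \right)} = \frac{4 + \frac{67}{7}}{a - 110} = \frac{95}{7 \left(-110 + a\right)}$)
$\frac{1}{f{\left(-277,221 \right)} + k{\left(-21 \right)}} = \frac{1}{8 + \frac{95}{7 \left(-110 - 21\right)}} = \frac{1}{8 + \frac{95}{7 \left(-131\right)}} = \frac{1}{8 + \frac{95}{7} \left(- \frac{1}{131}\right)} = \frac{1}{8 - \frac{95}{917}} = \frac{1}{\frac{7241}{917}} = \frac{917}{7241}$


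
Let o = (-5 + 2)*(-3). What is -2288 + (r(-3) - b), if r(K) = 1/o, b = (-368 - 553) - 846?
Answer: -4688/9 ≈ -520.89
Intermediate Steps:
o = 9 (o = -3*(-3) = 9)
b = -1767 (b = -921 - 846 = -1767)
r(K) = ⅑ (r(K) = 1/9 = ⅑)
-2288 + (r(-3) - b) = -2288 + (⅑ - 1*(-1767)) = -2288 + (⅑ + 1767) = -2288 + 15904/9 = -4688/9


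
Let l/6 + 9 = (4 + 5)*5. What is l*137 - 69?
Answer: 29523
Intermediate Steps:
l = 216 (l = -54 + 6*((4 + 5)*5) = -54 + 6*(9*5) = -54 + 6*45 = -54 + 270 = 216)
l*137 - 69 = 216*137 - 69 = 29592 - 69 = 29523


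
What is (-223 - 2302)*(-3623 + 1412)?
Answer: 5582775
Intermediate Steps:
(-223 - 2302)*(-3623 + 1412) = -2525*(-2211) = 5582775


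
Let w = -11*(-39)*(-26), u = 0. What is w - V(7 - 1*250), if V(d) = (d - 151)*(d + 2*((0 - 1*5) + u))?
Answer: -110836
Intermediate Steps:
V(d) = (-151 + d)*(-10 + d) (V(d) = (d - 151)*(d + 2*((0 - 1*5) + 0)) = (-151 + d)*(d + 2*((0 - 5) + 0)) = (-151 + d)*(d + 2*(-5 + 0)) = (-151 + d)*(d + 2*(-5)) = (-151 + d)*(d - 10) = (-151 + d)*(-10 + d))
w = -11154 (w = 429*(-26) = -11154)
w - V(7 - 1*250) = -11154 - (1510 + (7 - 1*250)² - 161*(7 - 1*250)) = -11154 - (1510 + (7 - 250)² - 161*(7 - 250)) = -11154 - (1510 + (-243)² - 161*(-243)) = -11154 - (1510 + 59049 + 39123) = -11154 - 1*99682 = -11154 - 99682 = -110836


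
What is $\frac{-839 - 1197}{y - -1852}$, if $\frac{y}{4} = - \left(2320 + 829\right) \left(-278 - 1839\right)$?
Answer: $- \frac{509}{6666896} \approx -7.6347 \cdot 10^{-5}$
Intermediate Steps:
$y = 26665732$ ($y = 4 \left(- \left(2320 + 829\right) \left(-278 - 1839\right)\right) = 4 \left(- 3149 \left(-2117\right)\right) = 4 \left(\left(-1\right) \left(-6666433\right)\right) = 4 \cdot 6666433 = 26665732$)
$\frac{-839 - 1197}{y - -1852} = \frac{-839 - 1197}{26665732 - -1852} = \frac{-839 - 1197}{26665732 + 1852} = - \frac{2036}{26667584} = \left(-2036\right) \frac{1}{26667584} = - \frac{509}{6666896}$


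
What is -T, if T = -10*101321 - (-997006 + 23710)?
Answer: 39914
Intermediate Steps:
T = -39914 (T = -1013210 - 1*(-973296) = -1013210 + 973296 = -39914)
-T = -1*(-39914) = 39914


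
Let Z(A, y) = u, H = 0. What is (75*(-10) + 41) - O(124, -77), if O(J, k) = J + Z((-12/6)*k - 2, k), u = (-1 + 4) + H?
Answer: -836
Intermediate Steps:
u = 3 (u = (-1 + 4) + 0 = 3 + 0 = 3)
Z(A, y) = 3
O(J, k) = 3 + J (O(J, k) = J + 3 = 3 + J)
(75*(-10) + 41) - O(124, -77) = (75*(-10) + 41) - (3 + 124) = (-750 + 41) - 1*127 = -709 - 127 = -836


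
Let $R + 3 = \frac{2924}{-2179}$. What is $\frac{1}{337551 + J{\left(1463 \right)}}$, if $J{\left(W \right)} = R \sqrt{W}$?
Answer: $\frac{1602705987591}{540994877863437418} + \frac{20615519 \sqrt{1463}}{540994877863437418} \approx 2.964 \cdot 10^{-6}$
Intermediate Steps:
$R = - \frac{9461}{2179}$ ($R = -3 + \frac{2924}{-2179} = -3 + 2924 \left(- \frac{1}{2179}\right) = -3 - \frac{2924}{2179} = - \frac{9461}{2179} \approx -4.3419$)
$J{\left(W \right)} = - \frac{9461 \sqrt{W}}{2179}$
$\frac{1}{337551 + J{\left(1463 \right)}} = \frac{1}{337551 - \frac{9461 \sqrt{1463}}{2179}}$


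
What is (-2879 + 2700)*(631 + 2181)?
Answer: -503348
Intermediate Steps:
(-2879 + 2700)*(631 + 2181) = -179*2812 = -503348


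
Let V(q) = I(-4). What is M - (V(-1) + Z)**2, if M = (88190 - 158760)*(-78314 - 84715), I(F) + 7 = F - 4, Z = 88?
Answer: 11504951201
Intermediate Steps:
I(F) = -11 + F (I(F) = -7 + (F - 4) = -7 + (-4 + F) = -11 + F)
V(q) = -15 (V(q) = -11 - 4 = -15)
M = 11504956530 (M = -70570*(-163029) = 11504956530)
M - (V(-1) + Z)**2 = 11504956530 - (-15 + 88)**2 = 11504956530 - 1*73**2 = 11504956530 - 1*5329 = 11504956530 - 5329 = 11504951201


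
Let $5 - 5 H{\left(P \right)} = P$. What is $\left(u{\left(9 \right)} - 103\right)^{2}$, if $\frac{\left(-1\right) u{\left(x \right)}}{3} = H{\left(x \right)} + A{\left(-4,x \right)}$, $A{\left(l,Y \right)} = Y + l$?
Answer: $\frac{334084}{25} \approx 13363.0$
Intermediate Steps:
$H{\left(P \right)} = 1 - \frac{P}{5}$
$u{\left(x \right)} = 9 - \frac{12 x}{5}$ ($u{\left(x \right)} = - 3 \left(\left(1 - \frac{x}{5}\right) + \left(x - 4\right)\right) = - 3 \left(\left(1 - \frac{x}{5}\right) + \left(-4 + x\right)\right) = - 3 \left(-3 + \frac{4 x}{5}\right) = 9 - \frac{12 x}{5}$)
$\left(u{\left(9 \right)} - 103\right)^{2} = \left(\left(9 - \frac{108}{5}\right) - 103\right)^{2} = \left(- \frac{63}{5} - 103\right)^{2} = \left(- \frac{578}{5}\right)^{2} = \frac{334084}{25}$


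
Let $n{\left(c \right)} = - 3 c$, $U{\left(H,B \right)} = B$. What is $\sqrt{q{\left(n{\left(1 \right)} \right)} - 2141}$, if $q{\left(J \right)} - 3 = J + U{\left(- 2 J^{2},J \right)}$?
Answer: $4 i \sqrt{134} \approx 46.303 i$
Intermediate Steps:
$q{\left(J \right)} = 3 + 2 J$ ($q{\left(J \right)} = 3 + \left(J + J\right) = 3 + 2 J$)
$\sqrt{q{\left(n{\left(1 \right)} \right)} - 2141} = \sqrt{\left(3 + 2 \left(\left(-3\right) 1\right)\right) - 2141} = \sqrt{\left(3 + 2 \left(-3\right)\right) - 2141} = \sqrt{\left(3 - 6\right) - 2141} = \sqrt{-3 - 2141} = \sqrt{-2144} = 4 i \sqrt{134}$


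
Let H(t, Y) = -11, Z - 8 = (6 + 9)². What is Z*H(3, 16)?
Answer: -2563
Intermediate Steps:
Z = 233 (Z = 8 + (6 + 9)² = 8 + 15² = 8 + 225 = 233)
Z*H(3, 16) = 233*(-11) = -2563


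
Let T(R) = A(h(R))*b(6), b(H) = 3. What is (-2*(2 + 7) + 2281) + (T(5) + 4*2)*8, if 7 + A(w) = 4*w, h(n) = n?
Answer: 2639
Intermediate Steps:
A(w) = -7 + 4*w
T(R) = -21 + 12*R (T(R) = (-7 + 4*R)*3 = -21 + 12*R)
(-2*(2 + 7) + 2281) + (T(5) + 4*2)*8 = (-2*(2 + 7) + 2281) + ((-21 + 12*5) + 4*2)*8 = (-2*9 + 2281) + ((-21 + 60) + 8)*8 = (-18 + 2281) + (39 + 8)*8 = 2263 + 47*8 = 2263 + 376 = 2639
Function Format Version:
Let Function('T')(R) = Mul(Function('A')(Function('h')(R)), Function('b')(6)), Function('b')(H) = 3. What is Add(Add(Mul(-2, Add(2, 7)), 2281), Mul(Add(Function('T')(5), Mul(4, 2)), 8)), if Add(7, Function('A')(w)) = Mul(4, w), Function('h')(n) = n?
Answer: 2639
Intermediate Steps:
Function('A')(w) = Add(-7, Mul(4, w))
Function('T')(R) = Add(-21, Mul(12, R)) (Function('T')(R) = Mul(Add(-7, Mul(4, R)), 3) = Add(-21, Mul(12, R)))
Add(Add(Mul(-2, Add(2, 7)), 2281), Mul(Add(Function('T')(5), Mul(4, 2)), 8)) = Add(Add(Mul(-2, Add(2, 7)), 2281), Mul(Add(Add(-21, Mul(12, 5)), Mul(4, 2)), 8)) = Add(Add(Mul(-2, 9), 2281), Mul(Add(Add(-21, 60), 8), 8)) = Add(Add(-18, 2281), Mul(Add(39, 8), 8)) = Add(2263, Mul(47, 8)) = Add(2263, 376) = 2639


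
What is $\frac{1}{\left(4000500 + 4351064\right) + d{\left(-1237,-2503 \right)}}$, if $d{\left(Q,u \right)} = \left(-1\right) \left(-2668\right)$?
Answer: $\frac{1}{8354232} \approx 1.197 \cdot 10^{-7}$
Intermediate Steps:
$d{\left(Q,u \right)} = 2668$
$\frac{1}{\left(4000500 + 4351064\right) + d{\left(-1237,-2503 \right)}} = \frac{1}{\left(4000500 + 4351064\right) + 2668} = \frac{1}{8351564 + 2668} = \frac{1}{8354232}$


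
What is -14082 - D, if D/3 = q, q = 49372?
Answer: -162198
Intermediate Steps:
D = 148116 (D = 3*49372 = 148116)
-14082 - D = -14082 - 1*148116 = -14082 - 148116 = -162198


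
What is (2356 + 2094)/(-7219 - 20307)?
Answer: -2225/13763 ≈ -0.16167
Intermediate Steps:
(2356 + 2094)/(-7219 - 20307) = 4450/(-27526) = 4450*(-1/27526) = -2225/13763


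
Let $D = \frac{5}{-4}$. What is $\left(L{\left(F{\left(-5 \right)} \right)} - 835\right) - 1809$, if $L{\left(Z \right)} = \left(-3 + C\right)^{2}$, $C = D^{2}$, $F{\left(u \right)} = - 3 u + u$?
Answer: $- \frac{676335}{256} \approx -2641.9$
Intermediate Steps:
$D = - \frac{5}{4}$ ($D = 5 \left(- \frac{1}{4}\right) = - \frac{5}{4} \approx -1.25$)
$F{\left(u \right)} = - 2 u$
$C = \frac{25}{16}$ ($C = \left(- \frac{5}{4}\right)^{2} = \frac{25}{16} \approx 1.5625$)
$L{\left(Z \right)} = \frac{529}{256}$ ($L{\left(Z \right)} = \left(-3 + \frac{25}{16}\right)^{2} = \left(- \frac{23}{16}\right)^{2} = \frac{529}{256}$)
$\left(L{\left(F{\left(-5 \right)} \right)} - 835\right) - 1809 = \left(\frac{529}{256} - 835\right) - 1809 = - \frac{213231}{256} - 1809 = - \frac{676335}{256}$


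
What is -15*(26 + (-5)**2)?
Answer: -765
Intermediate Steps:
-15*(26 + (-5)**2) = -15*(26 + 25) = -15*51 = -765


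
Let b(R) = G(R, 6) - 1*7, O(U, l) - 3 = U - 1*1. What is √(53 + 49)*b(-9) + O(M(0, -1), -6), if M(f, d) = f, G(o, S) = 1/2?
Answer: 2 - 13*√102/2 ≈ -63.647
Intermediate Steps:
G(o, S) = ½
O(U, l) = 2 + U (O(U, l) = 3 + (U - 1*1) = 3 + (U - 1) = 3 + (-1 + U) = 2 + U)
b(R) = -13/2 (b(R) = ½ - 1*7 = ½ - 7 = -13/2)
√(53 + 49)*b(-9) + O(M(0, -1), -6) = √(53 + 49)*(-13/2) + (2 + 0) = √102*(-13/2) + 2 = -13*√102/2 + 2 = 2 - 13*√102/2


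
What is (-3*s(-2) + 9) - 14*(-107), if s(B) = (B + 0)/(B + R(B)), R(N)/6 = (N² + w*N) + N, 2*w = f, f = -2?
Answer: 16580/11 ≈ 1507.3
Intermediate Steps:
w = -1 (w = (½)*(-2) = -1)
R(N) = 6*N² (R(N) = 6*((N² - N) + N) = 6*N²)
s(B) = B/(B + 6*B²) (s(B) = (B + 0)/(B + 6*B²) = B/(B + 6*B²))
(-3*s(-2) + 9) - 14*(-107) = (-3/(1 + 6*(-2)) + 9) - 14*(-107) = (-3/(1 - 12) + 9) + 1498 = (-3/(-11) + 9) + 1498 = (-3*(-1/11) + 9) + 1498 = (3/11 + 9) + 1498 = 102/11 + 1498 = 16580/11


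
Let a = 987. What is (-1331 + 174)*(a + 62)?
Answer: -1213693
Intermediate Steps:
(-1331 + 174)*(a + 62) = (-1331 + 174)*(987 + 62) = -1157*1049 = -1213693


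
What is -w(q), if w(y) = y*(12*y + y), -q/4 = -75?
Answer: -1170000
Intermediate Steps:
q = 300 (q = -4*(-75) = 300)
w(y) = 13*y**2 (w(y) = y*(13*y) = 13*y**2)
-w(q) = -13*300**2 = -13*90000 = -1*1170000 = -1170000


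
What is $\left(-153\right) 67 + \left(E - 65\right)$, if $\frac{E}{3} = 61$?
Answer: $-10133$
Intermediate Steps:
$E = 183$ ($E = 3 \cdot 61 = 183$)
$\left(-153\right) 67 + \left(E - 65\right) = \left(-153\right) 67 + \left(183 - 65\right) = -10251 + 118 = -10133$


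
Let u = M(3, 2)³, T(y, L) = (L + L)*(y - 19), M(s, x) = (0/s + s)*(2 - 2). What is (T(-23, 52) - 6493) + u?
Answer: -10861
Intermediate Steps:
M(s, x) = 0 (M(s, x) = (0 + s)*0 = s*0 = 0)
T(y, L) = 2*L*(-19 + y) (T(y, L) = (2*L)*(-19 + y) = 2*L*(-19 + y))
u = 0 (u = 0³ = 0)
(T(-23, 52) - 6493) + u = (2*52*(-19 - 23) - 6493) + 0 = (2*52*(-42) - 6493) + 0 = (-4368 - 6493) + 0 = -10861 + 0 = -10861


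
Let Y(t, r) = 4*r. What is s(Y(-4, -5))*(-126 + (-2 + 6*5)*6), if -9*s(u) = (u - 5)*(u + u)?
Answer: -14000/3 ≈ -4666.7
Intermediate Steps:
s(u) = -2*u*(-5 + u)/9 (s(u) = -(u - 5)*(u + u)/9 = -(-5 + u)*2*u/9 = -2*u*(-5 + u)/9)
s(Y(-4, -5))*(-126 + (-2 + 6*5)*6) = (2*(4*(-5))*(5 - 4*(-5))/9)*(-126 + (-2 + 6*5)*6) = ((2/9)*(-20)*(5 - 1*(-20)))*(-126 + (-2 + 30)*6) = ((2/9)*(-20)*(5 + 20))*(-126 + 28*6) = ((2/9)*(-20)*25)*(-126 + 168) = -1000/9*42 = -14000/3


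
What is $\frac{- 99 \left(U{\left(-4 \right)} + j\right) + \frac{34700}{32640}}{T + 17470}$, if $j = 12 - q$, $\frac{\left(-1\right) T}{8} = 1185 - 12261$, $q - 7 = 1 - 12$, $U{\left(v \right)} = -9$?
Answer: $- \frac{1129241}{173119296} \approx -0.0065229$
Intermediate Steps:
$q = -4$ ($q = 7 + \left(1 - 12\right) = 7 - 11 = -4$)
$T = 88608$ ($T = - 8 \left(1185 - 12261\right) = \left(-8\right) \left(-11076\right) = 88608$)
$j = 16$ ($j = 12 - -4 = 12 + 4 = 16$)
$\frac{- 99 \left(U{\left(-4 \right)} + j\right) + \frac{34700}{32640}}{T + 17470} = \frac{- 99 \left(-9 + 16\right) + \frac{34700}{32640}}{88608 + 17470} = \frac{\left(-99\right) 7 + 34700 \cdot \frac{1}{32640}}{106078} = \left(-693 + \frac{1735}{1632}\right) \frac{1}{106078} = \left(- \frac{1129241}{1632}\right) \frac{1}{106078} = - \frac{1129241}{173119296}$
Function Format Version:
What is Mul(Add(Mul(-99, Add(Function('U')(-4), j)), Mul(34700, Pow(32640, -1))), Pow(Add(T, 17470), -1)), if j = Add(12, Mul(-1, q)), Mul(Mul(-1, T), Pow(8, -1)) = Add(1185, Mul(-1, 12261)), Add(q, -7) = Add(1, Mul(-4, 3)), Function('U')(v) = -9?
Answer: Rational(-1129241, 173119296) ≈ -0.0065229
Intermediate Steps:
q = -4 (q = Add(7, Add(1, Mul(-4, 3))) = Add(7, Add(1, -12)) = Add(7, -11) = -4)
T = 88608 (T = Mul(-8, Add(1185, Mul(-1, 12261))) = Mul(-8, Add(1185, -12261)) = Mul(-8, -11076) = 88608)
j = 16 (j = Add(12, Mul(-1, -4)) = Add(12, 4) = 16)
Mul(Add(Mul(-99, Add(Function('U')(-4), j)), Mul(34700, Pow(32640, -1))), Pow(Add(T, 17470), -1)) = Mul(Add(Mul(-99, Add(-9, 16)), Mul(34700, Pow(32640, -1))), Pow(Add(88608, 17470), -1)) = Mul(Add(Mul(-99, 7), Mul(34700, Rational(1, 32640))), Pow(106078, -1)) = Mul(Add(-693, Rational(1735, 1632)), Rational(1, 106078)) = Mul(Rational(-1129241, 1632), Rational(1, 106078)) = Rational(-1129241, 173119296)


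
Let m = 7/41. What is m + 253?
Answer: 10380/41 ≈ 253.17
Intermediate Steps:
m = 7/41 (m = 7*(1/41) = 7/41 ≈ 0.17073)
m + 253 = 7/41 + 253 = 10380/41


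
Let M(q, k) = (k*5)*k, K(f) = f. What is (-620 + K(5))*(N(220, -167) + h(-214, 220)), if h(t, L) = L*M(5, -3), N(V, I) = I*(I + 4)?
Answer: -22829415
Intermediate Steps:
N(V, I) = I*(4 + I)
M(q, k) = 5*k² (M(q, k) = (5*k)*k = 5*k²)
h(t, L) = 45*L (h(t, L) = L*(5*(-3)²) = L*(5*9) = L*45 = 45*L)
(-620 + K(5))*(N(220, -167) + h(-214, 220)) = (-620 + 5)*(-167*(4 - 167) + 45*220) = -615*(-167*(-163) + 9900) = -615*(27221 + 9900) = -615*37121 = -22829415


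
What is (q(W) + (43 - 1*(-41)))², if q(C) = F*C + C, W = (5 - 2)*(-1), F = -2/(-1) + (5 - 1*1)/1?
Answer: 3969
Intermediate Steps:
F = 6 (F = -2*(-1) + (5 - 1)*1 = 2 + 4*1 = 2 + 4 = 6)
W = -3 (W = 3*(-1) = -3)
q(C) = 7*C (q(C) = 6*C + C = 7*C)
(q(W) + (43 - 1*(-41)))² = (7*(-3) + (43 - 1*(-41)))² = (-21 + (43 + 41))² = (-21 + 84)² = 63² = 3969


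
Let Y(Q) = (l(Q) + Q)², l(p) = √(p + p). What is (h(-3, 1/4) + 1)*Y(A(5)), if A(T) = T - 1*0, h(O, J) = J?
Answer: 175/4 + 25*√10/2 ≈ 83.278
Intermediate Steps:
A(T) = T (A(T) = T + 0 = T)
l(p) = √2*√p (l(p) = √(2*p) = √2*√p)
Y(Q) = (Q + √2*√Q)² (Y(Q) = (√2*√Q + Q)² = (Q + √2*√Q)²)
(h(-3, 1/4) + 1)*Y(A(5)) = (1/4 + 1)*(5 + √2*√5)² = (¼ + 1)*(5 + √10)² = 5*(5 + √10)²/4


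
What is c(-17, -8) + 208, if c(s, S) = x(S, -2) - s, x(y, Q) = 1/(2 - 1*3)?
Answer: 224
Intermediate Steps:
x(y, Q) = -1 (x(y, Q) = 1/(2 - 3) = 1/(-1) = -1)
c(s, S) = -1 - s
c(-17, -8) + 208 = (-1 - 1*(-17)) + 208 = (-1 + 17) + 208 = 16 + 208 = 224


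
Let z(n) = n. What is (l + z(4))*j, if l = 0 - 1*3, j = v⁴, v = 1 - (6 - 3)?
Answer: 16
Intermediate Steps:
v = -2 (v = 1 - 1*3 = 1 - 3 = -2)
j = 16 (j = (-2)⁴ = 16)
l = -3 (l = 0 - 3 = -3)
(l + z(4))*j = (-3 + 4)*16 = 1*16 = 16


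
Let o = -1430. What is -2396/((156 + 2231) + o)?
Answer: -2396/957 ≈ -2.5037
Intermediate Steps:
-2396/((156 + 2231) + o) = -2396/((156 + 2231) - 1430) = -2396/(2387 - 1430) = -2396/957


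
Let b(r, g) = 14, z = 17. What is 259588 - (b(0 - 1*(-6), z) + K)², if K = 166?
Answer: 227188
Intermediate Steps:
259588 - (b(0 - 1*(-6), z) + K)² = 259588 - (14 + 166)² = 259588 - 1*180² = 259588 - 1*32400 = 259588 - 32400 = 227188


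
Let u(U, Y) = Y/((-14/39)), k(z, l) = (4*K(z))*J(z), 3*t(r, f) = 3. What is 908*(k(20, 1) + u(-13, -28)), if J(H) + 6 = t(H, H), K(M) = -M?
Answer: 434024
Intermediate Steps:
t(r, f) = 1 (t(r, f) = (1/3)*3 = 1)
J(H) = -5 (J(H) = -6 + 1 = -5)
k(z, l) = 20*z (k(z, l) = (4*(-z))*(-5) = -4*z*(-5) = 20*z)
u(U, Y) = -39*Y/14 (u(U, Y) = Y/((-14*1/39)) = Y/(-14/39) = Y*(-39/14) = -39*Y/14)
908*(k(20, 1) + u(-13, -28)) = 908*(20*20 - 39/14*(-28)) = 908*(400 + 78) = 908*478 = 434024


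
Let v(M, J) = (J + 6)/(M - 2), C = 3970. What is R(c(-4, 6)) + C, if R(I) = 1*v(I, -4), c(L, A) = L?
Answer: 11909/3 ≈ 3969.7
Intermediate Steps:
v(M, J) = (6 + J)/(-2 + M)
R(I) = 2/(-2 + I) (R(I) = 1*((6 - 4)/(-2 + I)) = 1*(2/(-2 + I)) = 2/(-2 + I))
R(c(-4, 6)) + C = 2/(-2 - 4) + 3970 = 2/(-6) + 3970 = 2*(-⅙) + 3970 = -⅓ + 3970 = 11909/3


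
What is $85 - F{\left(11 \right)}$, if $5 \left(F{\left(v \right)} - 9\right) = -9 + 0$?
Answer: $\frac{389}{5} \approx 77.8$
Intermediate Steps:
$F{\left(v \right)} = \frac{36}{5}$ ($F{\left(v \right)} = 9 + \frac{-9 + 0}{5} = 9 + \frac{1}{5} \left(-9\right) = 9 - \frac{9}{5} = \frac{36}{5}$)
$85 - F{\left(11 \right)} = 85 - \frac{36}{5} = \frac{389}{5}$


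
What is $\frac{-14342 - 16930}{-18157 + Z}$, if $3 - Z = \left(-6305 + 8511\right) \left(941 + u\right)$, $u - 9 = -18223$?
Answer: $- \frac{7818}{9521521} \approx -0.00082109$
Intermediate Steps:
$u = -18214$ ($u = 9 - 18223 = -18214$)
$Z = 38104241$ ($Z = 3 - \left(-6305 + 8511\right) \left(941 - 18214\right) = 3 - 2206 \left(-17273\right) = 3 - -38104238 = 3 + 38104238 = 38104241$)
$\frac{-14342 - 16930}{-18157 + Z} = \frac{-14342 - 16930}{-18157 + 38104241} = - \frac{31272}{38086084} = \left(-31272\right) \frac{1}{38086084} = - \frac{7818}{9521521}$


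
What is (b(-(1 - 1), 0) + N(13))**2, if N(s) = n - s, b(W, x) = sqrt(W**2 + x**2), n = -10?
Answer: 529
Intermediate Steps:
N(s) = -10 - s
(b(-(1 - 1), 0) + N(13))**2 = (sqrt((-(1 - 1))**2 + 0**2) + (-10 - 1*13))**2 = (sqrt((-1*0)**2 + 0) + (-10 - 13))**2 = (sqrt(0**2 + 0) - 23)**2 = (sqrt(0 + 0) - 23)**2 = (sqrt(0) - 23)**2 = (0 - 23)**2 = (-23)**2 = 529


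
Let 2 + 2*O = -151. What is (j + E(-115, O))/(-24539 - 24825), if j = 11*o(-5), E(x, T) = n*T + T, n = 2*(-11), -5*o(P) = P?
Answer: -3235/98728 ≈ -0.032767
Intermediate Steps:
O = -153/2 (O = -1 + (½)*(-151) = -1 - 151/2 = -153/2 ≈ -76.500)
o(P) = -P/5
n = -22
E(x, T) = -21*T (E(x, T) = -22*T + T = -21*T)
j = 11 (j = 11*(-⅕*(-5)) = 11*1 = 11)
(j + E(-115, O))/(-24539 - 24825) = (11 - 21*(-153/2))/(-24539 - 24825) = (11 + 3213/2)/(-49364) = (3235/2)*(-1/49364) = -3235/98728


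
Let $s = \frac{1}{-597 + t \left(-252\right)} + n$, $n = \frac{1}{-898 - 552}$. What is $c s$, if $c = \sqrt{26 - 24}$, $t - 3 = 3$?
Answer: $- \frac{3559 \sqrt{2}}{3058050} \approx -0.0016459$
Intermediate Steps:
$t = 6$ ($t = 3 + 3 = 6$)
$c = \sqrt{2} \approx 1.4142$
$n = - \frac{1}{1450}$ ($n = \frac{1}{-1450} = - \frac{1}{1450} \approx -0.00068966$)
$s = - \frac{3559}{3058050}$ ($s = \frac{1}{-597 + 6 \left(-252\right)} - \frac{1}{1450} = \frac{1}{-597 - 1512} - \frac{1}{1450} = \frac{1}{-2109} - \frac{1}{1450} = - \frac{1}{2109} - \frac{1}{1450} = - \frac{3559}{3058050} \approx -0.0011638$)
$c s = \sqrt{2} \left(- \frac{3559}{3058050}\right) = - \frac{3559 \sqrt{2}}{3058050}$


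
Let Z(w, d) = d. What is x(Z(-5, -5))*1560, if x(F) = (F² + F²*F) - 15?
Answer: -179400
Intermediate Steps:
x(F) = -15 + F² + F³ (x(F) = (F² + F³) - 15 = -15 + F² + F³)
x(Z(-5, -5))*1560 = (-15 + (-5)² + (-5)³)*1560 = (-15 + 25 - 125)*1560 = -115*1560 = -179400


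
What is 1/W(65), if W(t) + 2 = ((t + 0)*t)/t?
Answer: 1/63 ≈ 0.015873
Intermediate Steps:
W(t) = -2 + t (W(t) = -2 + ((t + 0)*t)/t = -2 + (t*t)/t = -2 + t²/t = -2 + t)
1/W(65) = 1/(-2 + 65) = 1/63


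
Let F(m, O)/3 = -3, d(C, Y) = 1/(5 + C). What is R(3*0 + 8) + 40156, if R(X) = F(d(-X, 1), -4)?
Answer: 40147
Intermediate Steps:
F(m, O) = -9 (F(m, O) = 3*(-3) = -9)
R(X) = -9
R(3*0 + 8) + 40156 = -9 + 40156 = 40147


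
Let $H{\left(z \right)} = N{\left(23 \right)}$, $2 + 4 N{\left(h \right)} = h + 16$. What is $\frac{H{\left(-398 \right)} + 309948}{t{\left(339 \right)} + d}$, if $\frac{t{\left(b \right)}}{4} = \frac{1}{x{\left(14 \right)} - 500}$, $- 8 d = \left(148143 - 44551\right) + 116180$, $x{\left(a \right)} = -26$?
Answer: $- \frac{326075027}{28900026} \approx -11.283$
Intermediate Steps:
$d = - \frac{54943}{2}$ ($d = - \frac{\left(148143 - 44551\right) + 116180}{8} = - \frac{103592 + 116180}{8} = \left(- \frac{1}{8}\right) 219772 = - \frac{54943}{2} \approx -27472.0$)
$N{\left(h \right)} = \frac{7}{2} + \frac{h}{4}$ ($N{\left(h \right)} = - \frac{1}{2} + \frac{h + 16}{4} = - \frac{1}{2} + \frac{16 + h}{4} = - \frac{1}{2} + \left(4 + \frac{h}{4}\right) = \frac{7}{2} + \frac{h}{4}$)
$t{\left(b \right)} = - \frac{2}{263}$ ($t{\left(b \right)} = \frac{4}{-26 - 500} = \frac{4}{-526} = 4 \left(- \frac{1}{526}\right) = - \frac{2}{263}$)
$H{\left(z \right)} = \frac{37}{4}$ ($H{\left(z \right)} = \frac{7}{2} + \frac{1}{4} \cdot 23 = \frac{7}{2} + \frac{23}{4} = \frac{37}{4}$)
$\frac{H{\left(-398 \right)} + 309948}{t{\left(339 \right)} + d} = \frac{\frac{37}{4} + 309948}{- \frac{2}{263} - \frac{54943}{2}} = \frac{1239829}{4 \left(- \frac{14450013}{526}\right)} = \frac{1239829}{4} \left(- \frac{526}{14450013}\right) = - \frac{326075027}{28900026}$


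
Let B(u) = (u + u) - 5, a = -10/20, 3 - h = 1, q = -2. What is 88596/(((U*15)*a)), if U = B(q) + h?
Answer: 59064/35 ≈ 1687.5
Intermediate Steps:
h = 2 (h = 3 - 1*1 = 3 - 1 = 2)
a = -1/2 (a = -10*1/20 = -1/2 ≈ -0.50000)
B(u) = -5 + 2*u (B(u) = 2*u - 5 = -5 + 2*u)
U = -7 (U = (-5 + 2*(-2)) + 2 = (-5 - 4) + 2 = -9 + 2 = -7)
88596/(((U*15)*a)) = 88596/((-7*15*(-1/2))) = 88596/((-105*(-1/2))) = 88596/(105/2) = 88596*(2/105) = 59064/35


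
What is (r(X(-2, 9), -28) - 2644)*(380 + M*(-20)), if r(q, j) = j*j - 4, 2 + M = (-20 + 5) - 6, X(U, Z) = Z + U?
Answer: -1565760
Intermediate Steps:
X(U, Z) = U + Z
M = -23 (M = -2 + ((-20 + 5) - 6) = -2 + (-15 - 6) = -2 - 21 = -23)
r(q, j) = -4 + j**2 (r(q, j) = j**2 - 4 = -4 + j**2)
(r(X(-2, 9), -28) - 2644)*(380 + M*(-20)) = ((-4 + (-28)**2) - 2644)*(380 - 23*(-20)) = ((-4 + 784) - 2644)*(380 + 460) = (780 - 2644)*840 = -1864*840 = -1565760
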